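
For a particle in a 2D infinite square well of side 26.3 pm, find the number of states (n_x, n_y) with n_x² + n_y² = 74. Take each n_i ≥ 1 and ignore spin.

degeneracy = 2

The level has n_x² + n_y² = 74. The ordered positive-integer solutions are (5, 7), (7, 5).
That gives 2 states.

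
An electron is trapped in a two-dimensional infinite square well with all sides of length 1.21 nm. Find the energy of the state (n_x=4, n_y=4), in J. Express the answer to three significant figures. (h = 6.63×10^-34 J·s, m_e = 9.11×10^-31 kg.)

E = 1.32×10^-18 J

For a 2D rectangular well E = (h²/8m_e)·Σ n_i²/L_i² = (6.63×10^-34)²/(8·9.11×10^-31) · [4²/(1.21 nm)² + 4²/(1.21 nm)²].
Evaluating gives E = 1.32×10^-18 J.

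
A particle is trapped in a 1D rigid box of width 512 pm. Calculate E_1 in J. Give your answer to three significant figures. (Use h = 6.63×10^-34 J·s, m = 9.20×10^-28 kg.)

E_1 = 2.28×10^-22 J

For an infinite well E_n = n²h²/(8mL²), so E_1 = h²/(8mL²) = (6.63×10^-34)²/(8·9.20×10^-28·(5.12×10^-10 m)²) = 2.278×10^-22 J.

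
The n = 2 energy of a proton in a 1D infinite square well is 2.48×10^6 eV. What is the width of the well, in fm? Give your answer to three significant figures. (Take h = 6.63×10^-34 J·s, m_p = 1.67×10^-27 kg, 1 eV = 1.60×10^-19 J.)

L = 18.2 fm

From E_n = n²h²/(8m_pL²), L = n·h/√(8m_pE_n).
E_2 = 2.48×10^6 eV = 3.968×10^-13 J, so L = 2·6.63×10^-34/√(8·1.67×10^-27·3.968×10^-13) = 1.82×10^-14 m = 18.2 fm.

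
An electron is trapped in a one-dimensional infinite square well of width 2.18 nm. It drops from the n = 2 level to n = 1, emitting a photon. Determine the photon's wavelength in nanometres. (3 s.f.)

E_1 = h²/(8m_eL²) = 1.268×10^-20 J, so ΔE = (2² − 1²)E_1 = 3.804×10^-20 J.
λ = hc/ΔE = (6.626×10^-34·2.998×10^8)/3.804×10^-20 = 5.22×10^-6 m = 5.22×10^3 nm.

λ = 5.22×10^3 nm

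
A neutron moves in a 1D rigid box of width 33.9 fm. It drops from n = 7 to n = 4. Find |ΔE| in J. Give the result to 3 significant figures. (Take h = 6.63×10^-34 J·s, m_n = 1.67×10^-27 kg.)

E_1 = h²/(8m_nL²) = 2.863×10^-14 J.
|ΔE| = |7² − 4²|·E_1 = 33·2.863×10^-14 J = 9.45×10^-13 J.

|ΔE| = 9.45×10^-13 J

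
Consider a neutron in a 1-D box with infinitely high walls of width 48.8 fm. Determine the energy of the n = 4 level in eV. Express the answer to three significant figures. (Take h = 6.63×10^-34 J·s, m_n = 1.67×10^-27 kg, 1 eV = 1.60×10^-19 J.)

E_4 = 1.38×10^6 eV

For an infinite well E_n = n²h²/(8m_nL²), so E_1 = h²/(8m_nL²) = (6.63×10^-34)²/(8·1.67×10^-27·(4.88×10^-14 m)²) = 1.382×10^-14 J.
Then E_4 = 4²·E_1 = 16·1.382×10^-14 J = 2.211×10^-13 J.
Converting, E_4 = 2.211×10^-13 J / (1.60×10^-19 J/eV) = 1.38×10^6 eV.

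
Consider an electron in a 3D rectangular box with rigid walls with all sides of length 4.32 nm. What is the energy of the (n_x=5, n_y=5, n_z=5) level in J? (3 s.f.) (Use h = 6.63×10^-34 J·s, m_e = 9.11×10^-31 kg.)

E = 2.42×10^-19 J

For a 3D rectangular well E = (h²/8m_e)·Σ n_i²/L_i² = (6.63×10^-34)²/(8·9.11×10^-31) · [5²/(4.32 nm)² + 5²/(4.32 nm)² + 5²/(4.32 nm)²].
Evaluating gives E = 2.42×10^-19 J.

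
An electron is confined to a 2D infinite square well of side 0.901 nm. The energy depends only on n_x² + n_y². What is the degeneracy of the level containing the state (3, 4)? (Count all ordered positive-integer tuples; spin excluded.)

The level has n_x² + n_y² = 25. The ordered positive-integer solutions are (3, 4), (4, 3).
That gives 2 states.

degeneracy = 2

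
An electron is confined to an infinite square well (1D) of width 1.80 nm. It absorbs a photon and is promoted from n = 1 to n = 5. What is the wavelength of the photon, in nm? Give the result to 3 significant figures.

E_1 = h²/(8m_eL²) = 1.860×10^-20 J, so ΔE = (5² − 1²)E_1 = 4.464×10^-19 J.
λ = hc/ΔE = (6.626×10^-34·2.998×10^8)/4.464×10^-19 = 4.45×10^-7 m = 445 nm.

λ = 445 nm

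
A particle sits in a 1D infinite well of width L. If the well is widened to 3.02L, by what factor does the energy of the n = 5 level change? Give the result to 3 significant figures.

E_n ∝ 1/L², so the energy scales by 1/3.02² = 0.110.

0.110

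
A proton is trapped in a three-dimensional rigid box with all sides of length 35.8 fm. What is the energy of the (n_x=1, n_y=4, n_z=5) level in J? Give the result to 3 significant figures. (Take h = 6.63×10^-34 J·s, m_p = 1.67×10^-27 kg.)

E = 1.08×10^-12 J

For a 3D rectangular well E = (h²/8m_p)·Σ n_i²/L_i² = (6.63×10^-34)²/(8·1.67×10^-27) · [1²/(35.8 fm)² + 4²/(35.8 fm)² + 5²/(35.8 fm)²].
Evaluating gives E = 1.08×10^-12 J.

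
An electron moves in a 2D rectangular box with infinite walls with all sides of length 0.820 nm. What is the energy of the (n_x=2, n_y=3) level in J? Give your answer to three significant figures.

E = 1.16×10^-18 J

For a 2D rectangular well E = (h²/8m_e)·Σ n_i²/L_i² = (6.626×10^-34)²/(8·9.109×10^-31) · [2²/(0.820 nm)² + 3²/(0.820 nm)²].
Evaluating gives E = 1.16×10^-18 J.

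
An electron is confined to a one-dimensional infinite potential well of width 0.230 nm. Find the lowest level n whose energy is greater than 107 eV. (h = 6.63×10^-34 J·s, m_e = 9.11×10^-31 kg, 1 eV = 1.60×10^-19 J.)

n = 4

E_1 = h²/(8m_eL²) = 1.140×10^-18 J = 7.125 eV.
Need n² > 107/7.125 = 15.02, i.e. n > 3.876.
The smallest integer satisfying this is n = 4.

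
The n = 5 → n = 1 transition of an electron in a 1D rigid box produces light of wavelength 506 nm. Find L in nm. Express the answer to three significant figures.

L = 1.92 nm

The photon carries ΔE = hc/λ = 6.626×10^-34·2.998×10^8/5.06×10^-7 m = 3.926×10^-19 J.
Since ΔE = (5² − 1²)E_1, E_1 = 1.636×10^-20 J, and L = h/√(8m_eE_1) = 1.92×10^-9 m = 1.92 nm.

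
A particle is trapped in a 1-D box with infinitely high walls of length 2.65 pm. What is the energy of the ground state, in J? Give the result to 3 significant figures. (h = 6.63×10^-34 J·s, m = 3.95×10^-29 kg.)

E_1 = 1.98×10^-16 J

For an infinite well E_n = n²h²/(8mL²), so E_1 = h²/(8mL²) = (6.63×10^-34)²/(8·3.95×10^-29·(2.65×10^-12 m)²) = 1.981×10^-16 J.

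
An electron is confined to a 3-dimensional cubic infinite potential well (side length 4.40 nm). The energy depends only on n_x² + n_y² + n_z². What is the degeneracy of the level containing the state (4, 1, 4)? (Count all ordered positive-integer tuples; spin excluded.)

The level has n_x² + n_y² + n_z² = 33. The ordered positive-integer solutions are (1, 4, 4), (2, 2, 5), (2, 5, 2), (4, 1, 4), (4, 4, 1), (5, 2, 2).
That gives 6 states.

degeneracy = 6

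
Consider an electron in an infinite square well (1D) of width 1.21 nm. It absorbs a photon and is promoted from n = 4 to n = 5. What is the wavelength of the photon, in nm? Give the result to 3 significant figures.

λ = 536 nm

E_1 = h²/(8m_eL²) = 4.115×10^-20 J, so ΔE = (5² − 4²)E_1 = 3.704×10^-19 J.
λ = hc/ΔE = (6.626×10^-34·2.998×10^8)/3.704×10^-19 = 5.36×10^-7 m = 536 nm.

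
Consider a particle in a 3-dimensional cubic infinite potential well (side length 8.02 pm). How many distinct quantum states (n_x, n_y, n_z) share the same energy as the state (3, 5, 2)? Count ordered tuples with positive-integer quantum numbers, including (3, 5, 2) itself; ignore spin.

degeneracy = 9

The level has n_x² + n_y² + n_z² = 38. The ordered positive-integer solutions are (1, 1, 6), (1, 6, 1), (2, 3, 5), (2, 5, 3), (3, 2, 5), (3, 5, 2), (5, 2, 3), (5, 3, 2), (6, 1, 1).
That gives 9 states.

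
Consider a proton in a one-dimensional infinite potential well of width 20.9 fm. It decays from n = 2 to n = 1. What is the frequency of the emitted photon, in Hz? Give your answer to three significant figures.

E_1 = h²/(8m_pL²) = 7.510×10^-14 J and ΔE = (2² − 1²)E_1 = 2.253×10^-13 J.
f = ΔE/h = 2.253×10^-13/6.626×10^-34 = 3.40×10^20 Hz.

f = 3.40×10^20 Hz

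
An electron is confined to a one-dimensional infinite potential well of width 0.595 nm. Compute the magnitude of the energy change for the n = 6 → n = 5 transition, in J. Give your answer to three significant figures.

|ΔE| = 1.87×10^-18 J

E_1 = h²/(8m_eL²) = 1.702×10^-19 J.
|ΔE| = |6² − 5²|·E_1 = 11·1.702×10^-19 J = 1.87×10^-18 J.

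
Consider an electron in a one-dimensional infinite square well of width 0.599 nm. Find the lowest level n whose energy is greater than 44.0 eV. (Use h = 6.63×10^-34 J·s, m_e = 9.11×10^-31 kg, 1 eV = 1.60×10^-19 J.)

E_1 = h²/(8m_eL²) = 1.681×10^-19 J = 1.051 eV.
Need n² > 44.0/1.051 = 41.86, i.e. n > 6.470.
The smallest integer satisfying this is n = 7.

n = 7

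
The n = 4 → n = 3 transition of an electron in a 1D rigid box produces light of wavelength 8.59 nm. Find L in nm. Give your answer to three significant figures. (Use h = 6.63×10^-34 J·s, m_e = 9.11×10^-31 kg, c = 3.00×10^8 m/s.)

The photon carries ΔE = hc/λ = 6.63×10^-34·3.00×10^8/8.59×10^-9 m = 2.315×10^-17 J.
Since ΔE = (4² − 3²)E_1, E_1 = 3.307×10^-18 J, and L = h/√(8m_eE_1) = 1.35×10^-10 m = 0.135 nm.

L = 0.135 nm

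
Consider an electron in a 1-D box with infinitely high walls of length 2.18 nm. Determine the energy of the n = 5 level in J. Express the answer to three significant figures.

E_5 = 3.17×10^-19 J

For an infinite well E_n = n²h²/(8m_eL²), so E_1 = h²/(8m_eL²) = (6.626×10^-34)²/(8·9.109×10^-31·(2.18×10^-9 m)²) = 1.268×10^-20 J.
Then E_5 = 5²·E_1 = 25·1.268×10^-20 J = 3.17×10^-19 J.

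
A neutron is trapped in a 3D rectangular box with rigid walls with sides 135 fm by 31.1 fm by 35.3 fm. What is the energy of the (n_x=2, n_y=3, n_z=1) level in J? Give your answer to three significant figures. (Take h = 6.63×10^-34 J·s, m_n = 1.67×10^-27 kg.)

E = 3.40×10^-13 J

For a 3D rectangular well E = (h²/8m_n)·Σ n_i²/L_i² = (6.63×10^-34)²/(8·1.67×10^-27) · [2²/(135 fm)² + 3²/(31.1 fm)² + 1²/(35.3 fm)²].
Evaluating gives E = 3.40×10^-13 J.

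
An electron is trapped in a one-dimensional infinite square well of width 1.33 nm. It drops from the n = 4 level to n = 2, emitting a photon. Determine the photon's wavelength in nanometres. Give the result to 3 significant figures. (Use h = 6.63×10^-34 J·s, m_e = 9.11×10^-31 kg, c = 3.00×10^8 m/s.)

E_1 = h²/(8m_eL²) = 3.410×10^-20 J, so ΔE = (4² − 2²)E_1 = 4.092×10^-19 J.
λ = hc/ΔE = (6.63×10^-34·3.00×10^8)/4.092×10^-19 = 4.86×10^-7 m = 486 nm.

λ = 486 nm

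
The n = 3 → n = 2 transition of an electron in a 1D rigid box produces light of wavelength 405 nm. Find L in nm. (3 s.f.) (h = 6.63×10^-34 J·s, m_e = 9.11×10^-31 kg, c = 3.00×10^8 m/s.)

L = 0.784 nm

The photon carries ΔE = hc/λ = 6.63×10^-34·3.00×10^8/4.05×10^-7 m = 4.911×10^-19 J.
Since ΔE = (3² − 2²)E_1, E_1 = 9.822×10^-20 J, and L = h/√(8m_eE_1) = 7.84×10^-10 m = 0.784 nm.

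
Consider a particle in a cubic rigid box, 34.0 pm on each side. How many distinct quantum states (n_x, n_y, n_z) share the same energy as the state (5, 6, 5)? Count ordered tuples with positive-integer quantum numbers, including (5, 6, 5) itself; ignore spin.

The level has n_x² + n_y² + n_z² = 86. The ordered positive-integer solutions are (1, 2, 9), (1, 6, 7), (1, 7, 6), (1, 9, 2), (2, 1, 9), (2, 9, 1), (5, 5, 6), (5, 6, 5), (6, 1, 7), (6, 5, 5), (6, 7, 1), (7, 1, 6), (7, 6, 1), (9, 1, 2), (9, 2, 1).
That gives 15 states.

degeneracy = 15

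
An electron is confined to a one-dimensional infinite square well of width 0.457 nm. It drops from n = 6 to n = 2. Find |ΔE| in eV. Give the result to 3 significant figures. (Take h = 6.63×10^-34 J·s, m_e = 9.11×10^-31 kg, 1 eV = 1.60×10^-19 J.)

E_1 = h²/(8m_eL²) = 2.888×10^-19 J.
|ΔE| = |6² − 2²|·E_1 = 32·2.888×10^-19 J = 9.242×10^-18 J = 57.8 eV.

|ΔE| = 57.8 eV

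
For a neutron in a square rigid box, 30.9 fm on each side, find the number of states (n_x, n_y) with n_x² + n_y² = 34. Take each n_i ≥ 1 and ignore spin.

The level has n_x² + n_y² = 34. The ordered positive-integer solutions are (3, 5), (5, 3).
That gives 2 states.

degeneracy = 2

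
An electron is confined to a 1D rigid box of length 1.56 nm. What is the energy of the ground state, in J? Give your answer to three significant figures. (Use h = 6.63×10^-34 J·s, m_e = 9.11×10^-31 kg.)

E_1 = 2.48×10^-20 J

For an infinite well E_n = n²h²/(8m_eL²), so E_1 = h²/(8m_eL²) = (6.63×10^-34)²/(8·9.11×10^-31·(1.56×10^-9 m)²) = 2.478×10^-20 J.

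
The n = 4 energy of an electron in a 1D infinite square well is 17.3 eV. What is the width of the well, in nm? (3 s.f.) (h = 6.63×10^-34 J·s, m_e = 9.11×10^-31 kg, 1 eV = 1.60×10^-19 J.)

L = 0.590 nm

From E_n = n²h²/(8m_eL²), L = n·h/√(8m_eE_n).
E_4 = 17.3 eV = 2.768×10^-18 J, so L = 4·6.63×10^-34/√(8·9.11×10^-31·2.768×10^-18) = 5.90×10^-10 m = 0.590 nm.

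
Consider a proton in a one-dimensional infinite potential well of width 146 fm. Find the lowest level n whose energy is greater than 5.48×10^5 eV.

E_1 = h²/(8m_pL²) = 1.539×10^-15 J = 9607 eV.
Need n² > 5.48×10^5/9607 = 57.04, i.e. n > 7.552.
The smallest integer satisfying this is n = 8.

n = 8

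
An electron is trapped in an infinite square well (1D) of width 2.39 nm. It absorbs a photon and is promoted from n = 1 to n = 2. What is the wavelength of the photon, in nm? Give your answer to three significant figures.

E_1 = h²/(8m_eL²) = 1.055×10^-20 J, so ΔE = (2² − 1²)E_1 = 3.165×10^-20 J.
λ = hc/ΔE = (6.626×10^-34·2.998×10^8)/3.165×10^-20 = 6.28×10^-6 m = 6.28×10^3 nm.

λ = 6.28×10^3 nm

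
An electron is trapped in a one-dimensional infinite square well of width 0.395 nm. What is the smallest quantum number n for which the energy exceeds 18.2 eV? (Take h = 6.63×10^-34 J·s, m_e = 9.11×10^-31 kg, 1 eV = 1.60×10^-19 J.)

n = 3

E_1 = h²/(8m_eL²) = 3.866×10^-19 J = 2.416 eV.
Need n² > 18.2/2.416 = 7.533, i.e. n > 2.745.
The smallest integer satisfying this is n = 3.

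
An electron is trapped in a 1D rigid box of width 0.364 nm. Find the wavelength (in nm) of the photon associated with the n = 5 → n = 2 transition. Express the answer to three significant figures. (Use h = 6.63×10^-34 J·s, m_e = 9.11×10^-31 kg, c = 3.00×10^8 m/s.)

E_1 = h²/(8m_eL²) = 4.552×10^-19 J, so ΔE = (5² − 2²)E_1 = 9.559×10^-18 J.
λ = hc/ΔE = (6.63×10^-34·3.00×10^8)/9.559×10^-18 = 2.08×10^-8 m = 20.8 nm.

λ = 20.8 nm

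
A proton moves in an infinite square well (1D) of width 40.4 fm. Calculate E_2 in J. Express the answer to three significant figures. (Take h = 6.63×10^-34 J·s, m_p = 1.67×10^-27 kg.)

For an infinite well E_n = n²h²/(8m_pL²), so E_1 = h²/(8m_pL²) = (6.63×10^-34)²/(8·1.67×10^-27·(4.04×10^-14 m)²) = 2.016×10^-14 J.
Then E_2 = 2²·E_1 = 4·2.016×10^-14 J = 8.06×10^-14 J.

E_2 = 8.06×10^-14 J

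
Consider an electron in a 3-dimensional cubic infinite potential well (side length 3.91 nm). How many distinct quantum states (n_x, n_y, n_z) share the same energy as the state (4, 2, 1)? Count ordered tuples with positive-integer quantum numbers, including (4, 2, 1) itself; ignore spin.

The level has n_x² + n_y² + n_z² = 21. The ordered positive-integer solutions are (1, 2, 4), (1, 4, 2), (2, 1, 4), (2, 4, 1), (4, 1, 2), (4, 2, 1).
That gives 6 states.

degeneracy = 6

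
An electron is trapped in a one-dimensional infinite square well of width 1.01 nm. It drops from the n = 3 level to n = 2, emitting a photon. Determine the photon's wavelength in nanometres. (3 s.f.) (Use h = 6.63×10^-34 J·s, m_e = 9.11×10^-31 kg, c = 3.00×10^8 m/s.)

E_1 = h²/(8m_eL²) = 5.913×10^-20 J, so ΔE = (3² − 2²)E_1 = 2.957×10^-19 J.
λ = hc/ΔE = (6.63×10^-34·3.00×10^8)/2.957×10^-19 = 6.73×10^-7 m = 673 nm.

λ = 673 nm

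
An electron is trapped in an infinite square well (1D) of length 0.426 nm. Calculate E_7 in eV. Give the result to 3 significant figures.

For an infinite well E_n = n²h²/(8m_eL²), so E_1 = h²/(8m_eL²) = (6.626×10^-34)²/(8·9.109×10^-31·(4.26×10^-10 m)²) = 3.320×10^-19 J.
Then E_7 = 7²·E_1 = 49·3.320×10^-19 J = 1.627×10^-17 J.
Converting, E_7 = 1.627×10^-17 J / (1.602×10^-19 J/eV) = 102 eV.

E_7 = 102 eV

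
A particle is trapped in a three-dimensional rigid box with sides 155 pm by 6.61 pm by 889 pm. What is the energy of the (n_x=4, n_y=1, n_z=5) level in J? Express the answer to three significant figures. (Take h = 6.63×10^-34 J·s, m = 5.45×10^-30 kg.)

For a 3D rectangular well E = (h²/8m)·Σ n_i²/L_i² = (6.63×10^-34)²/(8·5.45×10^-30) · [4²/(155 pm)² + 1²/(6.61 pm)² + 5²/(889 pm)²].
Evaluating gives E = 2.38×10^-16 J.

E = 2.38×10^-16 J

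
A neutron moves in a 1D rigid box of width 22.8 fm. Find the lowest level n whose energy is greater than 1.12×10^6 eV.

E_1 = h²/(8m_nL²) = 6.303×10^-14 J = 3.934×10^5 eV.
Need n² > 1.12×10^6/3.934×10^5 = 2.847, i.e. n > 1.687.
The smallest integer satisfying this is n = 2.

n = 2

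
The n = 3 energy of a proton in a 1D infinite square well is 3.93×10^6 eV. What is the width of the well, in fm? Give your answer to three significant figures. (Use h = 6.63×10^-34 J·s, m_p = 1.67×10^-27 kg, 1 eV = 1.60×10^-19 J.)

L = 21.7 fm

From E_n = n²h²/(8m_pL²), L = n·h/√(8m_pE_n).
E_3 = 3.93×10^6 eV = 6.288×10^-13 J, so L = 3·6.63×10^-34/√(8·1.67×10^-27·6.288×10^-13) = 2.17×10^-14 m = 21.7 fm.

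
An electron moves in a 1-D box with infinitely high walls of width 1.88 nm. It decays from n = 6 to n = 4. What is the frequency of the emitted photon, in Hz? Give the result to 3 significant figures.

f = 5.15×10^14 Hz

E_1 = h²/(8m_eL²) = 1.705×10^-20 J and ΔE = (6² − 4²)E_1 = 3.410×10^-19 J.
f = ΔE/h = 3.410×10^-19/6.626×10^-34 = 5.15×10^14 Hz.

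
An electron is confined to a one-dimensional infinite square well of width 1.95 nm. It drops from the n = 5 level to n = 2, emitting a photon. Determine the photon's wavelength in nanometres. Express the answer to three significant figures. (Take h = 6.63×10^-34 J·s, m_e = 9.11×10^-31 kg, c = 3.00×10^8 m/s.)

E_1 = h²/(8m_eL²) = 1.586×10^-20 J, so ΔE = (5² − 2²)E_1 = 3.331×10^-19 J.
λ = hc/ΔE = (6.63×10^-34·3.00×10^8)/3.331×10^-19 = 5.97×10^-7 m = 597 nm.

λ = 597 nm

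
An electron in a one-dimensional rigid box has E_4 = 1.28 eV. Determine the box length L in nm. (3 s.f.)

L = 2.17 nm

From E_n = n²h²/(8m_eL²), L = n·h/√(8m_eE_n).
E_4 = 1.28 eV = 2.051×10^-19 J, so L = 4·6.626×10^-34/√(8·9.109×10^-31·2.051×10^-19) = 2.17×10^-9 m = 2.17 nm.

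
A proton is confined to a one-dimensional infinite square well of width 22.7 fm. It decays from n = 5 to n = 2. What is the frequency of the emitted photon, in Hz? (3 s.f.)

E_1 = h²/(8m_pL²) = 6.366×10^-14 J and ΔE = (5² − 2²)E_1 = 1.337×10^-12 J.
f = ΔE/h = 1.337×10^-12/6.626×10^-34 = 2.02×10^21 Hz.

f = 2.02×10^21 Hz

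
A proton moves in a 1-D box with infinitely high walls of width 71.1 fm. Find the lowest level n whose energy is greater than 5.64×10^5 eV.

E_1 = h²/(8m_pL²) = 6.489×10^-15 J = 4.051×10^4 eV.
Need n² > 5.64×10^5/4.051×10^4 = 13.92, i.e. n > 3.731.
The smallest integer satisfying this is n = 4.

n = 4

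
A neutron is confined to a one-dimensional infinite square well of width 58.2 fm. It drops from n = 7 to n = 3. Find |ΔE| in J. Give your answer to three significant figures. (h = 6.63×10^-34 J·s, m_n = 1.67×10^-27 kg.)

|ΔE| = 3.89×10^-13 J

E_1 = h²/(8m_nL²) = 9.713×10^-15 J.
|ΔE| = |7² − 3²|·E_1 = 40·9.713×10^-15 J = 3.89×10^-13 J.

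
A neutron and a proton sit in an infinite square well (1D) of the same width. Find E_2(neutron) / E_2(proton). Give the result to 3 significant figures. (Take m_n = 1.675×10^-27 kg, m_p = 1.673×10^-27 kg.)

0.999

E_n ∝ 1/m at fixed n and L, so the ratio is m_p/m_n = 1.673×10^-27/1.675×10^-27 = 0.999.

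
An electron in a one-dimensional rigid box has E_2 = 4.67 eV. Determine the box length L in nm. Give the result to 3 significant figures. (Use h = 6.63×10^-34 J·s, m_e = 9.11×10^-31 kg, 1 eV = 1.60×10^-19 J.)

From E_n = n²h²/(8m_eL²), L = n·h/√(8m_eE_n).
E_2 = 4.67 eV = 7.472×10^-19 J, so L = 2·6.63×10^-34/√(8·9.11×10^-31·7.472×10^-19) = 5.68×10^-10 m = 0.568 nm.

L = 0.568 nm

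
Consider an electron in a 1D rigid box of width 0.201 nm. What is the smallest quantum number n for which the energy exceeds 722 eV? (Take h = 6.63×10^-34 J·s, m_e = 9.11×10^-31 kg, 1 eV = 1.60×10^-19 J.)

E_1 = h²/(8m_eL²) = 1.493×10^-18 J = 9.331 eV.
Need n² > 722/9.331 = 77.38, i.e. n > 8.797.
The smallest integer satisfying this is n = 9.

n = 9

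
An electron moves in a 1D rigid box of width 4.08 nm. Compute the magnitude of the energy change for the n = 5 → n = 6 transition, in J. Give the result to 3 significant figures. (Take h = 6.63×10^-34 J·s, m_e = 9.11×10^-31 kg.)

|ΔE| = 3.99×10^-20 J

E_1 = h²/(8m_eL²) = 3.623×10^-21 J.
|ΔE| = |5² − 6²|·E_1 = 11·3.623×10^-21 J = 3.99×10^-20 J.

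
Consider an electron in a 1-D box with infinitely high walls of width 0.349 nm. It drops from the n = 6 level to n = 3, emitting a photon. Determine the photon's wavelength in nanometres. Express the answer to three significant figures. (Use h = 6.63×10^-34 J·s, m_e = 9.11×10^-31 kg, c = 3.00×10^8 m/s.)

λ = 14.9 nm

E_1 = h²/(8m_eL²) = 4.952×10^-19 J, so ΔE = (6² − 3²)E_1 = 1.337×10^-17 J.
λ = hc/ΔE = (6.63×10^-34·3.00×10^8)/1.337×10^-17 = 1.49×10^-8 m = 14.9 nm.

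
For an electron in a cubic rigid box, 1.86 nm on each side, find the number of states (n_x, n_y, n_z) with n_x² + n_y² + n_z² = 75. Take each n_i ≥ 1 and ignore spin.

The level has n_x² + n_y² + n_z² = 75. The ordered positive-integer solutions are (1, 5, 7), (1, 7, 5), (5, 1, 7), (5, 5, 5), (5, 7, 1), (7, 1, 5), (7, 5, 1).
That gives 7 states.

degeneracy = 7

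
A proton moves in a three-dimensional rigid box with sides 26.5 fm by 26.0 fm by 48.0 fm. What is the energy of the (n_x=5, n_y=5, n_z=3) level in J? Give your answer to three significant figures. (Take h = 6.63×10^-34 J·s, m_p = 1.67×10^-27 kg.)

E = 2.52×10^-12 J

For a 3D rectangular well E = (h²/8m_p)·Σ n_i²/L_i² = (6.63×10^-34)²/(8·1.67×10^-27) · [5²/(26.5 fm)² + 5²/(26.0 fm)² + 3²/(48.0 fm)²].
Evaluating gives E = 2.52×10^-12 J.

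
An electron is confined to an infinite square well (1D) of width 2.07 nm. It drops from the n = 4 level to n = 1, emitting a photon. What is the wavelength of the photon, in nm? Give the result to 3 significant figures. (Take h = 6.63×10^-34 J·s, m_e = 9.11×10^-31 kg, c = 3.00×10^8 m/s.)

E_1 = h²/(8m_eL²) = 1.408×10^-20 J, so ΔE = (4² − 1²)E_1 = 2.112×10^-19 J.
λ = hc/ΔE = (6.63×10^-34·3.00×10^8)/2.112×10^-19 = 9.42×10^-7 m = 942 nm.

λ = 942 nm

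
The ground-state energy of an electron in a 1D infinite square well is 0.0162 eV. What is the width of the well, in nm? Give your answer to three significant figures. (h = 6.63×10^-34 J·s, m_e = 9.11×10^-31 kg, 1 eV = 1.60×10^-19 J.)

L = 4.82 nm

From E_n = n²h²/(8m_eL²), L = n·h/√(8m_eE_n).
E_1 = 0.0162 eV = 2.592×10^-21 J, so L = 1·6.63×10^-34/√(8·9.11×10^-31·2.592×10^-21) = 4.82×10^-9 m = 4.82 nm.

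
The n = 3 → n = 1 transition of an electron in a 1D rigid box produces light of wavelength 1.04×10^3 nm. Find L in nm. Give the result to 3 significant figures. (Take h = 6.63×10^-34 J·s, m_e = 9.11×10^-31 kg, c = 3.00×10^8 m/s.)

L = 1.59 nm

The photon carries ΔE = hc/λ = 6.63×10^-34·3.00×10^8/1.04×10^-6 m = 1.912×10^-19 J.
Since ΔE = (3² − 1²)E_1, E_1 = 2.390×10^-20 J, and L = h/√(8m_eE_1) = 1.59×10^-9 m = 1.59 nm.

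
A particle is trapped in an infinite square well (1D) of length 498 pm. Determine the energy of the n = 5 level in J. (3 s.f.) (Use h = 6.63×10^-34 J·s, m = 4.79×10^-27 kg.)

E_5 = 1.16×10^-21 J

For an infinite well E_n = n²h²/(8mL²), so E_1 = h²/(8mL²) = (6.63×10^-34)²/(8·4.79×10^-27·(4.98×10^-10 m)²) = 4.625×10^-23 J.
Then E_5 = 5²·E_1 = 25·4.625×10^-23 J = 1.16×10^-21 J.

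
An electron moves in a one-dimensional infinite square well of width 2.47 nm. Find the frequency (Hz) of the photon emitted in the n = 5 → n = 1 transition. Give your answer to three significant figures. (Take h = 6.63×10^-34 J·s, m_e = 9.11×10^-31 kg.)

f = 3.58×10^14 Hz

E_1 = h²/(8m_eL²) = 9.886×10^-21 J and ΔE = (5² − 1²)E_1 = 2.373×10^-19 J.
f = ΔE/h = 2.373×10^-19/6.63×10^-34 = 3.58×10^14 Hz.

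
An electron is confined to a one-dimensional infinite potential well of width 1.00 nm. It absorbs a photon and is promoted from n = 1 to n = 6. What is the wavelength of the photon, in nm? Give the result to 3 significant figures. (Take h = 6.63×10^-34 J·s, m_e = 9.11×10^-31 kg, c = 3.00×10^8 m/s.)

E_1 = h²/(8m_eL²) = 6.031×10^-20 J, so ΔE = (6² − 1²)E_1 = 2.111×10^-18 J.
λ = hc/ΔE = (6.63×10^-34·3.00×10^8)/2.111×10^-18 = 9.42×10^-8 m = 94.2 nm.

λ = 94.2 nm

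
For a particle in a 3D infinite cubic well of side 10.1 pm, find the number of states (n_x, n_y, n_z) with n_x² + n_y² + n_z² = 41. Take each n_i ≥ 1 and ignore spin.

The level has n_x² + n_y² + n_z² = 41. The ordered positive-integer solutions are (1, 2, 6), (1, 6, 2), (2, 1, 6), (2, 6, 1), (3, 4, 4), (4, 3, 4), (4, 4, 3), (6, 1, 2), (6, 2, 1).
That gives 9 states.

degeneracy = 9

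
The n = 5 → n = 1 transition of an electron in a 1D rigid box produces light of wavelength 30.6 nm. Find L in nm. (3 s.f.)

The photon carries ΔE = hc/λ = 6.626×10^-34·2.998×10^8/3.06×10^-8 m = 6.492×10^-18 J.
Since ΔE = (5² − 1²)E_1, E_1 = 2.705×10^-19 J, and L = h/√(8m_eE_1) = 4.72×10^-10 m = 0.472 nm.

L = 0.472 nm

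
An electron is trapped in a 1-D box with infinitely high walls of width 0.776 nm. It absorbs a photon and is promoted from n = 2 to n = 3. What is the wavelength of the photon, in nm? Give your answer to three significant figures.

λ = 397 nm

E_1 = h²/(8m_eL²) = 1.001×10^-19 J, so ΔE = (3² − 2²)E_1 = 5.005×10^-19 J.
λ = hc/ΔE = (6.626×10^-34·2.998×10^8)/5.005×10^-19 = 3.97×10^-7 m = 397 nm.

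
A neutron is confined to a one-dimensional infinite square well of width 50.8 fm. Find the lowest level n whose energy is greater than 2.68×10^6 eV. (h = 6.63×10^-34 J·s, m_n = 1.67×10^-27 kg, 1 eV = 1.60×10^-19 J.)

n = 6

E_1 = h²/(8m_nL²) = 1.275×10^-14 J = 7.969×10^4 eV.
Need n² > 2.68×10^6/7.969×10^4 = 33.63, i.e. n > 5.799.
The smallest integer satisfying this is n = 6.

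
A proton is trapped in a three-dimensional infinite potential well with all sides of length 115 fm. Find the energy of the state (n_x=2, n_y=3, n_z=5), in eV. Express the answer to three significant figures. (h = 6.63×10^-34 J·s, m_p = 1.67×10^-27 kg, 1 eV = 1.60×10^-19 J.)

For a 3D rectangular well E = (h²/8m_p)·Σ n_i²/L_i² = (6.63×10^-34)²/(8·1.67×10^-27) · [2²/(115 fm)² + 3²/(115 fm)² + 5²/(115 fm)²].
Evaluating gives E = 9.454×10^-14 J = 5.91×10^5 eV.

E = 5.91×10^5 eV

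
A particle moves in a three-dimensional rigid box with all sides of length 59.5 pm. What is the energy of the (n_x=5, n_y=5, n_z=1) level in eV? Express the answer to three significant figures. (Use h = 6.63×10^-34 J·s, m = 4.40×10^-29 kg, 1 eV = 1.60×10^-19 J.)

E = 112 eV

For a 3D rectangular well E = (h²/8m)·Σ n_i²/L_i² = (6.63×10^-34)²/(8·4.40×10^-29) · [5²/(59.5 pm)² + 5²/(59.5 pm)² + 1²/(59.5 pm)²].
Evaluating gives E = 1.799×10^-17 J = 112 eV.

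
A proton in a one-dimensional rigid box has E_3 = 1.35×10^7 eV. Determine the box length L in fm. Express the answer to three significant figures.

L = 11.7 fm

From E_n = n²h²/(8m_pL²), L = n·h/√(8m_pE_n).
E_3 = 1.35×10^7 eV = 2.163×10^-12 J, so L = 3·6.626×10^-34/√(8·1.673×10^-27·2.163×10^-12) = 1.17×10^-14 m = 11.7 fm.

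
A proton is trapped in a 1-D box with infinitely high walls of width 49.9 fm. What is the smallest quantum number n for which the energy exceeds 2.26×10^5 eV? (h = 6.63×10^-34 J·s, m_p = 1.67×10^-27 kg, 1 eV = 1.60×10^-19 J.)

E_1 = h²/(8m_pL²) = 1.321×10^-14 J = 8.256×10^4 eV.
Need n² > 2.26×10^5/8.256×10^4 = 2.737, i.e. n > 1.654.
The smallest integer satisfying this is n = 2.

n = 2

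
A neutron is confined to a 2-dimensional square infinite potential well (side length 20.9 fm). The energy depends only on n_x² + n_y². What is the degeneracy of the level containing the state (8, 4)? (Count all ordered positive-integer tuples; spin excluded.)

The level has n_x² + n_y² = 80. The ordered positive-integer solutions are (4, 8), (8, 4).
That gives 2 states.

degeneracy = 2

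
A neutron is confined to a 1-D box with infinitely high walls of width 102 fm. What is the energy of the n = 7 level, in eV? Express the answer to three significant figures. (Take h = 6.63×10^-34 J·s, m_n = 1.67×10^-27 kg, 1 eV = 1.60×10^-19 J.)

For an infinite well E_n = n²h²/(8m_nL²), so E_1 = h²/(8m_nL²) = (6.63×10^-34)²/(8·1.67×10^-27·(1.02×10^-13 m)²) = 3.162×10^-15 J.
Then E_7 = 7²·E_1 = 49·3.162×10^-15 J = 1.549×10^-13 J.
Converting, E_7 = 1.549×10^-13 J / (1.60×10^-19 J/eV) = 9.68×10^5 eV.

E_7 = 9.68×10^5 eV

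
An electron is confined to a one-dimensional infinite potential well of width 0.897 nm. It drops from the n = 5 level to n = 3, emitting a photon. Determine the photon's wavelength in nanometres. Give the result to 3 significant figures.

E_1 = h²/(8m_eL²) = 7.488×10^-20 J, so ΔE = (5² − 3²)E_1 = 1.198×10^-18 J.
λ = hc/ΔE = (6.626×10^-34·2.998×10^8)/1.198×10^-18 = 1.66×10^-7 m = 166 nm.

λ = 166 nm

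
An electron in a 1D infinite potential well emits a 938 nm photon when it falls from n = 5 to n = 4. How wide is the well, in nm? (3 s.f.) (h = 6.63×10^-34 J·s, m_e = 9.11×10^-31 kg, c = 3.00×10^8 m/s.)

L = 1.60 nm

The photon carries ΔE = hc/λ = 6.63×10^-34·3.00×10^8/9.38×10^-7 m = 2.120×10^-19 J.
Since ΔE = (5² − 4²)E_1, E_1 = 2.356×10^-20 J, and L = h/√(8m_eE_1) = 1.60×10^-9 m = 1.60 nm.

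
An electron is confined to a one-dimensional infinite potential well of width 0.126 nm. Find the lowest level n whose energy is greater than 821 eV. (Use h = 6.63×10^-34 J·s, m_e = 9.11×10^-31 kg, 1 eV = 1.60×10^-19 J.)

n = 6

E_1 = h²/(8m_eL²) = 3.799×10^-18 J = 23.74 eV.
Need n² > 821/23.74 = 34.58, i.e. n > 5.880.
The smallest integer satisfying this is n = 6.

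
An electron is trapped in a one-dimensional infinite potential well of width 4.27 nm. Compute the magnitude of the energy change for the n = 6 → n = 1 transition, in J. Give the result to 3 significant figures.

|ΔE| = 1.16×10^-19 J

E_1 = h²/(8m_eL²) = 3.304×10^-21 J.
|ΔE| = |6² − 1²|·E_1 = 35·3.304×10^-21 J = 1.16×10^-19 J.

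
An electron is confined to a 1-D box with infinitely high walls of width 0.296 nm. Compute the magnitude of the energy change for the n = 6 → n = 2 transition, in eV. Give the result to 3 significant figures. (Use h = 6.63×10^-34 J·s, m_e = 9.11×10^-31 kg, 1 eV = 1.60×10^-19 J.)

E_1 = h²/(8m_eL²) = 6.884×10^-19 J.
|ΔE| = |6² − 2²|·E_1 = 32·6.884×10^-19 J = 2.203×10^-17 J = 138 eV.

|ΔE| = 138 eV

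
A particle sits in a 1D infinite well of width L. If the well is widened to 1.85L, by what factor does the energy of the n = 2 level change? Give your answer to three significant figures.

E_n ∝ 1/L², so the energy scales by 1/1.85² = 0.292.

0.292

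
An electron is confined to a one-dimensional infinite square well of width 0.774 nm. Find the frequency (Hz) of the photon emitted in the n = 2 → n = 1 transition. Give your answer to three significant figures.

E_1 = h²/(8m_eL²) = 1.006×10^-19 J and ΔE = (2² − 1²)E_1 = 3.018×10^-19 J.
f = ΔE/h = 3.018×10^-19/6.626×10^-34 = 4.55×10^14 Hz.

f = 4.55×10^14 Hz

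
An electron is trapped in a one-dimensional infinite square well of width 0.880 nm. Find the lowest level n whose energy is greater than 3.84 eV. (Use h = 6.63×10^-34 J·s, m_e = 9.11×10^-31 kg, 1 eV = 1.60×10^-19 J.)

n = 3

E_1 = h²/(8m_eL²) = 7.788×10^-20 J = 0.4868 eV.
Need n² > 3.84/0.4868 = 7.888, i.e. n > 2.809.
The smallest integer satisfying this is n = 3.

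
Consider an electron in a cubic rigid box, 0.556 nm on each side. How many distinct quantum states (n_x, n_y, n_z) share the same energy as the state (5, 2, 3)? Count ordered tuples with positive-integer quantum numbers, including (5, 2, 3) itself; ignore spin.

The level has n_x² + n_y² + n_z² = 38. The ordered positive-integer solutions are (1, 1, 6), (1, 6, 1), (2, 3, 5), (2, 5, 3), (3, 2, 5), (3, 5, 2), (5, 2, 3), (5, 3, 2), (6, 1, 1).
That gives 9 states.

degeneracy = 9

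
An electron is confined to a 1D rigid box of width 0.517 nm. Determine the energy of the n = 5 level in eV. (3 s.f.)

E_5 = 35.2 eV

For an infinite well E_n = n²h²/(8m_eL²), so E_1 = h²/(8m_eL²) = (6.626×10^-34)²/(8·9.109×10^-31·(5.17×10^-10 m)²) = 2.254×10^-19 J.
Then E_5 = 5²·E_1 = 25·2.254×10^-19 J = 5.635×10^-18 J.
Converting, E_5 = 5.635×10^-18 J / (1.602×10^-19 J/eV) = 35.2 eV.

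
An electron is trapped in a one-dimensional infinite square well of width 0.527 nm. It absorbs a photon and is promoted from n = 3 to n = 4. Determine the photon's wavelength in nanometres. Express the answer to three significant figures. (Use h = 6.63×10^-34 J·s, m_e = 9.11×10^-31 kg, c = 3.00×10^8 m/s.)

E_1 = h²/(8m_eL²) = 2.172×10^-19 J, so ΔE = (4² − 3²)E_1 = 1.520×10^-18 J.
λ = hc/ΔE = (6.63×10^-34·3.00×10^8)/1.520×10^-18 = 1.31×10^-7 m = 131 nm.

λ = 131 nm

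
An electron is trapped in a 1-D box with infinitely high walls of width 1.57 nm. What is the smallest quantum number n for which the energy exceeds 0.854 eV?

E_1 = h²/(8m_eL²) = 2.444×10^-20 J = 0.1526 eV.
Need n² > 0.854/0.1526 = 5.596, i.e. n > 2.366.
The smallest integer satisfying this is n = 3.

n = 3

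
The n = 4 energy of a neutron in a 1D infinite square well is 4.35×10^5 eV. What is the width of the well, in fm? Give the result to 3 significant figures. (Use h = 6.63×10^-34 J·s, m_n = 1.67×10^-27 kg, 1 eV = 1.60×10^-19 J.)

L = 87.0 fm

From E_n = n²h²/(8m_nL²), L = n·h/√(8m_nE_n).
E_4 = 4.35×10^5 eV = 6.960×10^-14 J, so L = 4·6.63×10^-34/√(8·1.67×10^-27·6.960×10^-14) = 8.70×10^-14 m = 87.0 fm.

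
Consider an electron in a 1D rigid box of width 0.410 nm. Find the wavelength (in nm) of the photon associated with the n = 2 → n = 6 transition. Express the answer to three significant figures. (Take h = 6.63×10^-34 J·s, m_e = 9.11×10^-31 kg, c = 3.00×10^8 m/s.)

λ = 17.3 nm

E_1 = h²/(8m_eL²) = 3.588×10^-19 J, so ΔE = (6² − 2²)E_1 = 1.148×10^-17 J.
λ = hc/ΔE = (6.63×10^-34·3.00×10^8)/1.148×10^-17 = 1.73×10^-8 m = 17.3 nm.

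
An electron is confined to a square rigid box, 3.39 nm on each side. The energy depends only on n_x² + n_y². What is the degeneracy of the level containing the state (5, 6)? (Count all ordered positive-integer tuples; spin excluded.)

The level has n_x² + n_y² = 61. The ordered positive-integer solutions are (5, 6), (6, 5).
That gives 2 states.

degeneracy = 2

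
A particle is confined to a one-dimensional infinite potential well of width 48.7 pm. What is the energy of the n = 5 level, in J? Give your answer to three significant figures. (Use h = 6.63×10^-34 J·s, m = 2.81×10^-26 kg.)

E_5 = 2.06×10^-20 J

For an infinite well E_n = n²h²/(8mL²), so E_1 = h²/(8mL²) = (6.63×10^-34)²/(8·2.81×10^-26·(4.87×10^-11 m)²) = 8.245×10^-22 J.
Then E_5 = 5²·E_1 = 25·8.245×10^-22 J = 2.06×10^-20 J.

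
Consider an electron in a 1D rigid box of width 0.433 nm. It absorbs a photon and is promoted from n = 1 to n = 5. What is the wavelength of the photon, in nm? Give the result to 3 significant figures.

λ = 25.8 nm

E_1 = h²/(8m_eL²) = 3.213×10^-19 J, so ΔE = (5² − 1²)E_1 = 7.711×10^-18 J.
λ = hc/ΔE = (6.626×10^-34·2.998×10^8)/7.711×10^-18 = 2.58×10^-8 m = 25.8 nm.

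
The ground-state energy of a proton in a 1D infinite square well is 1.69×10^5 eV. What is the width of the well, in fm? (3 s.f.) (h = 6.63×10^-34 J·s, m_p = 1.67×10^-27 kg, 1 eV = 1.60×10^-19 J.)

From E_n = n²h²/(8m_pL²), L = n·h/√(8m_pE_n).
E_1 = 1.69×10^5 eV = 2.704×10^-14 J, so L = 1·6.63×10^-34/√(8·1.67×10^-27·2.704×10^-14) = 3.49×10^-14 m = 34.9 fm.

L = 34.9 fm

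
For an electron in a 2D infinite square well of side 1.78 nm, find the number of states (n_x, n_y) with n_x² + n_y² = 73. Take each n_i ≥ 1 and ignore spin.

degeneracy = 2

The level has n_x² + n_y² = 73. The ordered positive-integer solutions are (3, 8), (8, 3).
That gives 2 states.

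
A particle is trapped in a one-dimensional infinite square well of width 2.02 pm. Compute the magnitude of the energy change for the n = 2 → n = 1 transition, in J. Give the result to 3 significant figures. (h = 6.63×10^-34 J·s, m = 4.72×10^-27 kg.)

E_1 = h²/(8mL²) = 2.853×10^-18 J.
|ΔE| = |2² − 1²|·E_1 = 3·2.853×10^-18 J = 8.56×10^-18 J.

|ΔE| = 8.56×10^-18 J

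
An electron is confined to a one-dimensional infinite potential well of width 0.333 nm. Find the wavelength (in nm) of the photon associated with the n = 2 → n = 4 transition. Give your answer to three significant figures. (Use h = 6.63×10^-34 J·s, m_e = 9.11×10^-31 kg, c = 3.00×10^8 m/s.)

λ = 30.5 nm

E_1 = h²/(8m_eL²) = 5.439×10^-19 J, so ΔE = (4² − 2²)E_1 = 6.527×10^-18 J.
λ = hc/ΔE = (6.63×10^-34·3.00×10^8)/6.527×10^-18 = 3.05×10^-8 m = 30.5 nm.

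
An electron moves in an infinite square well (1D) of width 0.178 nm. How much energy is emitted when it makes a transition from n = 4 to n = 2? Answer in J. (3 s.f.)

|ΔE| = 2.28×10^-17 J

E_1 = h²/(8m_eL²) = 1.902×10^-18 J.
|ΔE| = |4² − 2²|·E_1 = 12·1.902×10^-18 J = 2.28×10^-17 J.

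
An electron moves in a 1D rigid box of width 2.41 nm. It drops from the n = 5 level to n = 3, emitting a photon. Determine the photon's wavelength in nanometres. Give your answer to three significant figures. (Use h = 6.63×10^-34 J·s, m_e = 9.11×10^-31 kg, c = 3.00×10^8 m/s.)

E_1 = h²/(8m_eL²) = 1.038×10^-20 J, so ΔE = (5² − 3²)E_1 = 1.661×10^-19 J.
λ = hc/ΔE = (6.63×10^-34·3.00×10^8)/1.661×10^-19 = 1.20×10^-6 m = 1.20×10^3 nm.

λ = 1.20×10^3 nm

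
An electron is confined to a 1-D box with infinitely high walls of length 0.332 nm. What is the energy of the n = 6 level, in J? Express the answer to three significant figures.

E_6 = 1.97×10^-17 J

For an infinite well E_n = n²h²/(8m_eL²), so E_1 = h²/(8m_eL²) = (6.626×10^-34)²/(8·9.109×10^-31·(3.32×10^-10 m)²) = 5.466×10^-19 J.
Then E_6 = 6²·E_1 = 36·5.466×10^-19 J = 1.97×10^-17 J.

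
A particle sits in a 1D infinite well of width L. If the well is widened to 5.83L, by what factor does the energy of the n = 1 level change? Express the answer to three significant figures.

0.0294

E_n ∝ 1/L², so the energy scales by 1/5.83² = 0.0294.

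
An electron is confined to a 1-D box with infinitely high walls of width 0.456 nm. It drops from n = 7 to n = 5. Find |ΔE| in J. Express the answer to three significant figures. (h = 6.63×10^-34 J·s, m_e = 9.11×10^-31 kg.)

E_1 = h²/(8m_eL²) = 2.901×10^-19 J.
|ΔE| = |7² − 5²|·E_1 = 24·2.901×10^-19 J = 6.96×10^-18 J.

|ΔE| = 6.96×10^-18 J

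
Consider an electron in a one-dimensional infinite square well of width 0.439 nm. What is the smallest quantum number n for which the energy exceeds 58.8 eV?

E_1 = h²/(8m_eL²) = 3.126×10^-19 J = 1.951 eV.
Need n² > 58.8/1.951 = 30.14, i.e. n > 5.490.
The smallest integer satisfying this is n = 6.

n = 6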